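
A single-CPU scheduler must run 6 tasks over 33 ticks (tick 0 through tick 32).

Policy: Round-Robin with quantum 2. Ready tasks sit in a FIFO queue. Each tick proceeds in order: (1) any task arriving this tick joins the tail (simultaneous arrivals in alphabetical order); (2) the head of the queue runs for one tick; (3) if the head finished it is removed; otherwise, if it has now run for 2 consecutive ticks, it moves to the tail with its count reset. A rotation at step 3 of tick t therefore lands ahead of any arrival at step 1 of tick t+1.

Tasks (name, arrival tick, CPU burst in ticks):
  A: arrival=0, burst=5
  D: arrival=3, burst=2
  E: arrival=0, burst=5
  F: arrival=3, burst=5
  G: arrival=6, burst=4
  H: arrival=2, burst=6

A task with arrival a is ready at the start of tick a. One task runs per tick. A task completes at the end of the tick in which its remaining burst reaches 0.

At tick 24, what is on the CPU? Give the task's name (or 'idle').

t=0: queue=[A,E] q_used=0 → run A
t=1: queue=[A,E] q_used=1 → run A
t=2: queue=[E,A,H] q_used=0 → run E
t=3: queue=[E,A,H,D,F] q_used=1 → run E
t=4: queue=[A,H,D,F,E] q_used=0 → run A
t=5: queue=[A,H,D,F,E] q_used=1 → run A
t=6: queue=[H,D,F,E,A,G] q_used=0 → run H
t=7: queue=[H,D,F,E,A,G] q_used=1 → run H
t=8: queue=[D,F,E,A,G,H] q_used=0 → run D
t=9: queue=[D,F,E,A,G,H] q_used=1 → run D
t=10: queue=[F,E,A,G,H] q_used=0 → run F
t=11: queue=[F,E,A,G,H] q_used=1 → run F
t=12: queue=[E,A,G,H,F] q_used=0 → run E
t=13: queue=[E,A,G,H,F] q_used=1 → run E
t=14: queue=[A,G,H,F,E] q_used=0 → run A
t=15: queue=[G,H,F,E] q_used=0 → run G
t=16: queue=[G,H,F,E] q_used=1 → run G
t=17: queue=[H,F,E,G] q_used=0 → run H
t=18: queue=[H,F,E,G] q_used=1 → run H
t=19: queue=[F,E,G,H] q_used=0 → run F
t=20: queue=[F,E,G,H] q_used=1 → run F
t=21: queue=[E,G,H,F] q_used=0 → run E
t=22: queue=[G,H,F] q_used=0 → run G
t=23: queue=[G,H,F] q_used=1 → run G
t=24: queue=[H,F] q_used=0 → run H
t=25: queue=[H,F] q_used=1 → run H
t=26: queue=[F] q_used=0 → run F
t=27: (idle)
t=28: (idle)
t=29: (idle)
t=30: (idle)
t=31: (idle)
t=32: (idle)

running at tick 24 = H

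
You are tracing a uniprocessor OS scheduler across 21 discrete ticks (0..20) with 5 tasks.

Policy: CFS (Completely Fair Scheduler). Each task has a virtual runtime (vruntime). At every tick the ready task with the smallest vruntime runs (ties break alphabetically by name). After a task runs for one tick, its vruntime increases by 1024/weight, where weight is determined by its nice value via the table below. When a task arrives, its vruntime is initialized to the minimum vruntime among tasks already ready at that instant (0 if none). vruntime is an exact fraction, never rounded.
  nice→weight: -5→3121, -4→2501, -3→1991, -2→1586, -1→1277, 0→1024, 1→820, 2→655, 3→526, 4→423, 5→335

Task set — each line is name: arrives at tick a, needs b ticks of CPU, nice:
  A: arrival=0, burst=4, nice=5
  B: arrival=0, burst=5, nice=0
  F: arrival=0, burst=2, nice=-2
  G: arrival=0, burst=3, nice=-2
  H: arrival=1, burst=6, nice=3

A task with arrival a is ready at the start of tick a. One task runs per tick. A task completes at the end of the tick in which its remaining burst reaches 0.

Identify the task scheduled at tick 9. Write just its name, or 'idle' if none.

running at tick 9 = H

t=0: vr[A=0 B=0 F=0 G=0] → run A
t=1: vr[A=1024/335 B=0 F=0 G=0 H=0] → run B
t=2: vr[A=1024/335 B=1 F=0 G=0 H=0] → run F
t=3: vr[A=1024/335 B=1 F=512/793 G=0 H=0] → run G
t=4: vr[A=1024/335 B=1 F=512/793 G=512/793 H=0] → run H
t=5: vr[A=1024/335 B=1 F=512/793 G=512/793 H=512/263] → run F
t=6: vr[A=1024/335 B=1 G=512/793 H=512/263] → run G
t=7: vr[A=1024/335 B=1 G=1024/793 H=512/263] → run B
t=8: vr[A=1024/335 B=2 G=1024/793 H=512/263] → run G
t=9: vr[A=1024/335 B=2 H=512/263] → run H
t=10: vr[A=1024/335 B=2 H=1024/263] → run B
t=11: vr[A=1024/335 B=3 H=1024/263] → run B
t=12: vr[A=1024/335 B=4 H=1024/263] → run A
t=13: vr[A=2048/335 B=4 H=1024/263] → run H
t=14: vr[A=2048/335 B=4 H=1536/263] → run B
t=15: vr[A=2048/335 H=1536/263] → run H
t=16: vr[A=2048/335 H=2048/263] → run A
t=17: vr[A=3072/335 H=2048/263] → run H
t=18: vr[A=3072/335 H=2560/263] → run A
t=19: vr[H=2560/263] → run H
t=20: (idle)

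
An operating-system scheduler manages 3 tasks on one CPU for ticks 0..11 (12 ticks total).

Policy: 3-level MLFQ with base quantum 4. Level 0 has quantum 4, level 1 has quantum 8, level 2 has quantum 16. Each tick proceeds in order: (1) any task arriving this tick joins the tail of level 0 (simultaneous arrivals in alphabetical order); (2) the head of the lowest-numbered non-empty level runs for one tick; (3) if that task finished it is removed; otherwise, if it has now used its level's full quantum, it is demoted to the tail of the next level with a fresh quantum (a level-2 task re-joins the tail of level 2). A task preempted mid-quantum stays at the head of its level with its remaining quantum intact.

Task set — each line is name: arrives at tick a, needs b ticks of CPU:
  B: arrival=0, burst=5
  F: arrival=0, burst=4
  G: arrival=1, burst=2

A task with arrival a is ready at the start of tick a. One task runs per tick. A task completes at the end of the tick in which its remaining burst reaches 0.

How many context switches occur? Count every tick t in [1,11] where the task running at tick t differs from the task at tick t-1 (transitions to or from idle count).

context switches = 4

t=0: L0/L1/L2 = BF/-/- → run B
t=1: L0/L1/L2 = BFG/-/- → run B
t=2: L0/L1/L2 = BFG/-/- → run B
t=3: L0/L1/L2 = BFG/-/- → run B
t=4: L0/L1/L2 = FG/B/- → run F
t=5: L0/L1/L2 = FG/B/- → run F
t=6: L0/L1/L2 = FG/B/- → run F
t=7: L0/L1/L2 = FG/B/- → run F
t=8: L0/L1/L2 = G/B/- → run G
t=9: L0/L1/L2 = G/B/- → run G
t=10: L0/L1/L2 = -/B/- → run B
t=11: (idle)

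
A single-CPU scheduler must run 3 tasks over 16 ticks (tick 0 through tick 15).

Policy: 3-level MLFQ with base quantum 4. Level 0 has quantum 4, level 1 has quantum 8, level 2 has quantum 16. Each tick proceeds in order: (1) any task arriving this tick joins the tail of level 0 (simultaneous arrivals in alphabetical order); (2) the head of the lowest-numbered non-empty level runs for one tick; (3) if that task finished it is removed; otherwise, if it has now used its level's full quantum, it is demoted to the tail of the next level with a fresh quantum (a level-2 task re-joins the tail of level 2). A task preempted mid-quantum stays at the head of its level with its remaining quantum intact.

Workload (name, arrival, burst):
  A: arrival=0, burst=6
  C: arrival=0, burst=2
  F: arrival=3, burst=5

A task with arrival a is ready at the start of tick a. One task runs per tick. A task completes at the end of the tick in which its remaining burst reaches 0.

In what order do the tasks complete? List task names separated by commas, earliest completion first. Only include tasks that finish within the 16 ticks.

completion order = C, A, F

t=0: L0/L1/L2 = AC/-/- → run A
t=1: L0/L1/L2 = AC/-/- → run A
t=2: L0/L1/L2 = AC/-/- → run A
t=3: L0/L1/L2 = ACF/-/- → run A
t=4: L0/L1/L2 = CF/A/- → run C
t=5: L0/L1/L2 = CF/A/- → run C
t=6: L0/L1/L2 = F/A/- → run F
t=7: L0/L1/L2 = F/A/- → run F
t=8: L0/L1/L2 = F/A/- → run F
t=9: L0/L1/L2 = F/A/- → run F
t=10: L0/L1/L2 = -/AF/- → run A
t=11: L0/L1/L2 = -/AF/- → run A
t=12: L0/L1/L2 = -/F/- → run F
t=13: (idle)
t=14: (idle)
t=15: (idle)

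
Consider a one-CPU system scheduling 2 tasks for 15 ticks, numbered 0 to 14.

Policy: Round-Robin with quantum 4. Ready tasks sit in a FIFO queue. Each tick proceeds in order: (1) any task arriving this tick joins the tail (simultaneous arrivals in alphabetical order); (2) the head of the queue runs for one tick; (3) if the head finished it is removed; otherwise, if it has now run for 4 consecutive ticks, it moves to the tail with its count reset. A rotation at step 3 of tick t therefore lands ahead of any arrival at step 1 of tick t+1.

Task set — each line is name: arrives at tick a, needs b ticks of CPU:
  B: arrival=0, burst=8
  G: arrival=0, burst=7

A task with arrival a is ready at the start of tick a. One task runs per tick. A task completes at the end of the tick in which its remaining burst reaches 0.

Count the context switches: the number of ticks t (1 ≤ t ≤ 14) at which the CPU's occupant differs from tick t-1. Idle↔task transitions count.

t=0: queue=[B,G] q_used=0 → run B
t=1: queue=[B,G] q_used=1 → run B
t=2: queue=[B,G] q_used=2 → run B
t=3: queue=[B,G] q_used=3 → run B
t=4: queue=[G,B] q_used=0 → run G
t=5: queue=[G,B] q_used=1 → run G
t=6: queue=[G,B] q_used=2 → run G
t=7: queue=[G,B] q_used=3 → run G
t=8: queue=[B,G] q_used=0 → run B
t=9: queue=[B,G] q_used=1 → run B
t=10: queue=[B,G] q_used=2 → run B
t=11: queue=[B,G] q_used=3 → run B
t=12: queue=[G] q_used=0 → run G
t=13: queue=[G] q_used=1 → run G
t=14: queue=[G] q_used=2 → run G

context switches = 3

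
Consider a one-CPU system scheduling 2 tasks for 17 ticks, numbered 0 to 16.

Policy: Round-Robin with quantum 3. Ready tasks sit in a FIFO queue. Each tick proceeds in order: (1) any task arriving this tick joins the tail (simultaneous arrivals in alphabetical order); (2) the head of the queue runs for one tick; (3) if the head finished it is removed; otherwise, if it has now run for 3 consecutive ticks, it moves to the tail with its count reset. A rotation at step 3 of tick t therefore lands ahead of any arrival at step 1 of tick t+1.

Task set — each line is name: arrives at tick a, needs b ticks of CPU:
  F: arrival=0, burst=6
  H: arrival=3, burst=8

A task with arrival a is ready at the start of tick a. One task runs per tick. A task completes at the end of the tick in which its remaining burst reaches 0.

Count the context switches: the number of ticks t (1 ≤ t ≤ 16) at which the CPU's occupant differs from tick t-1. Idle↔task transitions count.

t=0: queue=[F] q_used=0 → run F
t=1: queue=[F] q_used=1 → run F
t=2: queue=[F] q_used=2 → run F
t=3: queue=[F,H] q_used=0 → run F
t=4: queue=[F,H] q_used=1 → run F
t=5: queue=[F,H] q_used=2 → run F
t=6: queue=[H] q_used=0 → run H
t=7: queue=[H] q_used=1 → run H
t=8: queue=[H] q_used=2 → run H
t=9: queue=[H] q_used=0 → run H
t=10: queue=[H] q_used=1 → run H
t=11: queue=[H] q_used=2 → run H
t=12: queue=[H] q_used=0 → run H
t=13: queue=[H] q_used=1 → run H
t=14: (idle)
t=15: (idle)
t=16: (idle)

context switches = 2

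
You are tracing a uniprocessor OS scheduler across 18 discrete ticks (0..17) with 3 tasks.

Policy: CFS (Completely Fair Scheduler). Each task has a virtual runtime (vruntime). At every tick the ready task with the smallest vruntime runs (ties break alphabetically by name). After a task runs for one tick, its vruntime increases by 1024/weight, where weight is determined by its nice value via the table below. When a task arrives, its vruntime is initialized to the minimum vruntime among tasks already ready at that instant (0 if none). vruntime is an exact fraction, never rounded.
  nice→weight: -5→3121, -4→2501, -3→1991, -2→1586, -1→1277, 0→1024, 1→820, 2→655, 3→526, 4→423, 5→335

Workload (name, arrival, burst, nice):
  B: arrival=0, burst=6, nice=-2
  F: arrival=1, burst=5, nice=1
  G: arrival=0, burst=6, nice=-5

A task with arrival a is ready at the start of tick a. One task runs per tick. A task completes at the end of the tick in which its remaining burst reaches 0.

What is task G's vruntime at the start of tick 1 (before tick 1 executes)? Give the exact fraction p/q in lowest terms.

t=0: vr[B=0 G=0] → run B
t=1: vr[B=512/793 F=0 G=0] → run F
t=2: vr[B=512/793 F=256/205 G=0] → run G
t=3: vr[B=512/793 F=256/205 G=1024/3121] → run G
t=4: vr[B=512/793 F=256/205 G=2048/3121] → run B
t=5: vr[B=1024/793 F=256/205 G=2048/3121] → run G
t=6: vr[B=1024/793 F=256/205 G=3072/3121] → run G
t=7: vr[B=1024/793 F=256/205 G=4096/3121] → run F
t=8: vr[B=1024/793 F=512/205 G=4096/3121] → run B
t=9: vr[B=1536/793 F=512/205 G=4096/3121] → run G
t=10: vr[B=1536/793 F=512/205 G=5120/3121] → run G
t=11: vr[B=1536/793 F=512/205] → run B
t=12: vr[B=2048/793 F=512/205] → run F
t=13: vr[B=2048/793 F=768/205] → run B
t=14: vr[B=2560/793 F=768/205] → run B
t=15: vr[F=768/205] → run F
t=16: vr[F=1024/205] → run F
t=17: (idle)

vruntime(G, start of tick 1) = 0/1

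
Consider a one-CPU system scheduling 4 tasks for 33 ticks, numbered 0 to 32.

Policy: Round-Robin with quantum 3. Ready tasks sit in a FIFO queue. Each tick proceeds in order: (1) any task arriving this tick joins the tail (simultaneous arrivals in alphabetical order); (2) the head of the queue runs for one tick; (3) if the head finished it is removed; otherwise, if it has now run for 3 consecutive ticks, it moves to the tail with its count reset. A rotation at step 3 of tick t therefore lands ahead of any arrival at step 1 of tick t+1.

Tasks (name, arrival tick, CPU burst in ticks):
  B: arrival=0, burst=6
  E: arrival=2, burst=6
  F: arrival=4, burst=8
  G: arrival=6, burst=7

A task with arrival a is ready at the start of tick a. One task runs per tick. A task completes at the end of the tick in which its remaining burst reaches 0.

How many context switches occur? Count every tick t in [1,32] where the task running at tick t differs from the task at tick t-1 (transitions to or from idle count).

context switches = 10

t=0: queue=[B] q_used=0 → run B
t=1: queue=[B] q_used=1 → run B
t=2: queue=[B,E] q_used=2 → run B
t=3: queue=[E,B] q_used=0 → run E
t=4: queue=[E,B,F] q_used=1 → run E
t=5: queue=[E,B,F] q_used=2 → run E
t=6: queue=[B,F,E,G] q_used=0 → run B
t=7: queue=[B,F,E,G] q_used=1 → run B
t=8: queue=[B,F,E,G] q_used=2 → run B
t=9: queue=[F,E,G] q_used=0 → run F
t=10: queue=[F,E,G] q_used=1 → run F
t=11: queue=[F,E,G] q_used=2 → run F
t=12: queue=[E,G,F] q_used=0 → run E
t=13: queue=[E,G,F] q_used=1 → run E
t=14: queue=[E,G,F] q_used=2 → run E
t=15: queue=[G,F] q_used=0 → run G
t=16: queue=[G,F] q_used=1 → run G
t=17: queue=[G,F] q_used=2 → run G
t=18: queue=[F,G] q_used=0 → run F
t=19: queue=[F,G] q_used=1 → run F
t=20: queue=[F,G] q_used=2 → run F
t=21: queue=[G,F] q_used=0 → run G
t=22: queue=[G,F] q_used=1 → run G
t=23: queue=[G,F] q_used=2 → run G
t=24: queue=[F,G] q_used=0 → run F
t=25: queue=[F,G] q_used=1 → run F
t=26: queue=[G] q_used=0 → run G
t=27: (idle)
t=28: (idle)
t=29: (idle)
t=30: (idle)
t=31: (idle)
t=32: (idle)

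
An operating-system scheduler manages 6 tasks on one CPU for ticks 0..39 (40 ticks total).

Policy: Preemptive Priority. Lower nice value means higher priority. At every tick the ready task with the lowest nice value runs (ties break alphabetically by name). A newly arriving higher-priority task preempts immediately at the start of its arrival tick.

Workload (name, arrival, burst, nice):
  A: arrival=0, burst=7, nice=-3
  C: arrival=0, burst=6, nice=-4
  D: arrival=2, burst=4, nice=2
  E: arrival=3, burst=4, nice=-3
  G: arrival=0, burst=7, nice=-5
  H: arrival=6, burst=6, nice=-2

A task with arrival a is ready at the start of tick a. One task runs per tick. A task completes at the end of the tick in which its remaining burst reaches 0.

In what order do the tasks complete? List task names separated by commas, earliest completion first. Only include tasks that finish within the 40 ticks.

t=0: ready={A,C,G} → run G
t=1: ready={A,C,G} → run G
t=2: ready={A,C,D,G} → run G
t=3: ready={A,C,D,E,G} → run G
t=4: ready={A,C,D,E,G} → run G
t=5: ready={A,C,D,E,G} → run G
t=6: ready={A,C,D,E,G,H} → run G
t=7: ready={A,C,D,E,H} → run C
t=8: ready={A,C,D,E,H} → run C
t=9: ready={A,C,D,E,H} → run C
t=10: ready={A,C,D,E,H} → run C
t=11: ready={A,C,D,E,H} → run C
t=12: ready={A,C,D,E,H} → run C
t=13: ready={A,D,E,H} → run A
t=14: ready={A,D,E,H} → run A
t=15: ready={A,D,E,H} → run A
t=16: ready={A,D,E,H} → run A
t=17: ready={A,D,E,H} → run A
t=18: ready={A,D,E,H} → run A
t=19: ready={A,D,E,H} → run A
t=20: ready={D,E,H} → run E
t=21: ready={D,E,H} → run E
t=22: ready={D,E,H} → run E
t=23: ready={D,E,H} → run E
t=24: ready={D,H} → run H
t=25: ready={D,H} → run H
t=26: ready={D,H} → run H
t=27: ready={D,H} → run H
t=28: ready={D,H} → run H
t=29: ready={D,H} → run H
t=30: ready={D} → run D
t=31: ready={D} → run D
t=32: ready={D} → run D
t=33: ready={D} → run D
t=34: (idle)
t=35: (idle)
t=36: (idle)
t=37: (idle)
t=38: (idle)
t=39: (idle)

completion order = G, C, A, E, H, D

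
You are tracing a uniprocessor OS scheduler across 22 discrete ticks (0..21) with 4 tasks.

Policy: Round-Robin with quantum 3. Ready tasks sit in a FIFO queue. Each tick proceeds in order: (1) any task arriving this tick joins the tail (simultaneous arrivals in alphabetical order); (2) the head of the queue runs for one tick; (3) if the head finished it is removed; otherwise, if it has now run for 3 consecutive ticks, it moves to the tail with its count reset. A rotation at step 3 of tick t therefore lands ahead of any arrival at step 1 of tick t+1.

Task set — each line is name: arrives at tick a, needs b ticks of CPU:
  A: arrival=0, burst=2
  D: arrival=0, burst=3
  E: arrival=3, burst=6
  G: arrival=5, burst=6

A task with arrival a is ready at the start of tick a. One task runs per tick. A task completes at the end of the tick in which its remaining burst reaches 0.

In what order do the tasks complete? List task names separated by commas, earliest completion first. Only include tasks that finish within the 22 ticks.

completion order = A, D, E, G

t=0: queue=[A,D] q_used=0 → run A
t=1: queue=[A,D] q_used=1 → run A
t=2: queue=[D] q_used=0 → run D
t=3: queue=[D,E] q_used=1 → run D
t=4: queue=[D,E] q_used=2 → run D
t=5: queue=[E,G] q_used=0 → run E
t=6: queue=[E,G] q_used=1 → run E
t=7: queue=[E,G] q_used=2 → run E
t=8: queue=[G,E] q_used=0 → run G
t=9: queue=[G,E] q_used=1 → run G
t=10: queue=[G,E] q_used=2 → run G
t=11: queue=[E,G] q_used=0 → run E
t=12: queue=[E,G] q_used=1 → run E
t=13: queue=[E,G] q_used=2 → run E
t=14: queue=[G] q_used=0 → run G
t=15: queue=[G] q_used=1 → run G
t=16: queue=[G] q_used=2 → run G
t=17: (idle)
t=18: (idle)
t=19: (idle)
t=20: (idle)
t=21: (idle)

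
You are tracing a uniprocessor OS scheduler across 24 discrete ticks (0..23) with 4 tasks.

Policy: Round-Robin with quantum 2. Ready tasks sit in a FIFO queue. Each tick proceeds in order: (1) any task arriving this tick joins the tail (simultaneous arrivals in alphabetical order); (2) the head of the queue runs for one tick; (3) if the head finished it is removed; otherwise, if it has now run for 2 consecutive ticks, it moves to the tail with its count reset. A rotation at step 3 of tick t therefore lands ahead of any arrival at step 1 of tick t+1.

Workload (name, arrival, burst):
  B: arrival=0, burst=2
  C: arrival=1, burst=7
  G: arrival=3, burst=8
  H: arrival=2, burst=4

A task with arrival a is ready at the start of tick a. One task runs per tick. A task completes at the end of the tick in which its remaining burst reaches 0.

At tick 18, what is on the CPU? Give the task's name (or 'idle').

running at tick 18 = C

t=0: queue=[B] q_used=0 → run B
t=1: queue=[B,C] q_used=1 → run B
t=2: queue=[C,H] q_used=0 → run C
t=3: queue=[C,H,G] q_used=1 → run C
t=4: queue=[H,G,C] q_used=0 → run H
t=5: queue=[H,G,C] q_used=1 → run H
t=6: queue=[G,C,H] q_used=0 → run G
t=7: queue=[G,C,H] q_used=1 → run G
t=8: queue=[C,H,G] q_used=0 → run C
t=9: queue=[C,H,G] q_used=1 → run C
t=10: queue=[H,G,C] q_used=0 → run H
t=11: queue=[H,G,C] q_used=1 → run H
t=12: queue=[G,C] q_used=0 → run G
t=13: queue=[G,C] q_used=1 → run G
t=14: queue=[C,G] q_used=0 → run C
t=15: queue=[C,G] q_used=1 → run C
t=16: queue=[G,C] q_used=0 → run G
t=17: queue=[G,C] q_used=1 → run G
t=18: queue=[C,G] q_used=0 → run C
t=19: queue=[G] q_used=0 → run G
t=20: queue=[G] q_used=1 → run G
t=21: (idle)
t=22: (idle)
t=23: (idle)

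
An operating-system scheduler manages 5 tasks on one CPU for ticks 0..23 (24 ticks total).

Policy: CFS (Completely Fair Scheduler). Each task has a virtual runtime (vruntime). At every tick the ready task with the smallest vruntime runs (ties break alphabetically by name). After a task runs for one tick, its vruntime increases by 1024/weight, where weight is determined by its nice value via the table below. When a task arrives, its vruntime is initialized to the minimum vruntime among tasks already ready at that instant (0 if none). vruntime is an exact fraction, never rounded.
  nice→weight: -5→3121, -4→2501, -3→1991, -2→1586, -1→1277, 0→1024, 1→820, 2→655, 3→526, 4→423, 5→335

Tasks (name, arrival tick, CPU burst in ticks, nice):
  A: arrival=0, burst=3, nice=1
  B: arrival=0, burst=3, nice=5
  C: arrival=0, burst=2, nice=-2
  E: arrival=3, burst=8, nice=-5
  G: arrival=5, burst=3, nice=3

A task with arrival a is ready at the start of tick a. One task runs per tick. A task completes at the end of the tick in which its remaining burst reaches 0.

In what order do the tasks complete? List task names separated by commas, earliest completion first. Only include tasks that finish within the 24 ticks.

t=0: vr[A=0 B=0 C=0] → run A
t=1: vr[A=256/205 B=0 C=0] → run B
t=2: vr[A=256/205 B=1024/335 C=0] → run C
t=3: vr[A=256/205 B=1024/335 C=512/793 E=512/793] → run C
t=4: vr[A=256/205 B=1024/335 E=512/793] → run E
t=5: vr[A=256/205 B=1024/335 E=2409984/2474953 G=2409984/2474953] → run E
t=6: vr[A=256/205 B=1024/335 E=3222016/2474953 G=2409984/2474953] → run G
t=7: vr[A=256/205 B=1024/335 E=3222016/2474953 G=1901001728/650912639] → run A
t=8: vr[A=512/205 B=1024/335 E=3222016/2474953 G=1901001728/650912639] → run E
t=9: vr[A=512/205 B=1024/335 E=4034048/2474953 G=1901001728/650912639] → run E
t=10: vr[A=512/205 B=1024/335 E=4846080/2474953 G=1901001728/650912639] → run E
t=11: vr[A=512/205 B=1024/335 E=5658112/2474953 G=1901001728/650912639] → run E
t=12: vr[A=512/205 B=1024/335 E=6470144/2474953 G=1901001728/650912639] → run A
t=13: vr[B=1024/335 E=6470144/2474953 G=1901001728/650912639] → run E
t=14: vr[B=1024/335 E=7282176/2474953 G=1901001728/650912639] → run G
t=15: vr[B=1024/335 E=7282176/2474953 G=3168177664/650912639] → run E
t=16: vr[B=1024/335 G=3168177664/650912639] → run B
t=17: vr[B=2048/335 G=3168177664/650912639] → run G
t=18: vr[B=2048/335] → run B
t=19: (idle)
t=20: (idle)
t=21: (idle)
t=22: (idle)
t=23: (idle)

completion order = C, A, E, G, B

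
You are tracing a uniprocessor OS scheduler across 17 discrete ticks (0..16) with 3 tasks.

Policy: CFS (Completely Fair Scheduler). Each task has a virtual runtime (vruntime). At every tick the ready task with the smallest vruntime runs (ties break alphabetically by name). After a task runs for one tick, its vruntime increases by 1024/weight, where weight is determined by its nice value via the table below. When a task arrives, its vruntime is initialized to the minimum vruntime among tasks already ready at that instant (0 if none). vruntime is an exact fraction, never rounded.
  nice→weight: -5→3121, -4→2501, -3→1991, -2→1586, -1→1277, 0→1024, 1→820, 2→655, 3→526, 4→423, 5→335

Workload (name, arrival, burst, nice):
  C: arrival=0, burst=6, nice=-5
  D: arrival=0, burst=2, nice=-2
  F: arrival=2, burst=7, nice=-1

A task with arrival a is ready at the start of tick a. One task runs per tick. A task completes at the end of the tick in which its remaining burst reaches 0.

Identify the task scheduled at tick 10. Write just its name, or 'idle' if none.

t=0: vr[C=0 D=0] → run C
t=1: vr[C=1024/3121 D=0] → run D
t=2: vr[C=1024/3121 D=512/793 F=1024/3121] → run C
t=3: vr[C=2048/3121 D=512/793 F=1024/3121] → run F
t=4: vr[C=2048/3121 D=512/793 F=4503552/3985517] → run D
t=5: vr[C=2048/3121 F=4503552/3985517] → run C
t=6: vr[C=3072/3121 F=4503552/3985517] → run C
t=7: vr[C=4096/3121 F=4503552/3985517] → run F
t=8: vr[C=4096/3121 F=7699456/3985517] → run C
t=9: vr[C=5120/3121 F=7699456/3985517] → run C
t=10: vr[F=7699456/3985517] → run F
t=11: vr[F=10895360/3985517] → run F
t=12: vr[F=14091264/3985517] → run F
t=13: vr[F=17287168/3985517] → run F
t=14: vr[F=20483072/3985517] → run F
t=15: (idle)
t=16: (idle)

running at tick 10 = F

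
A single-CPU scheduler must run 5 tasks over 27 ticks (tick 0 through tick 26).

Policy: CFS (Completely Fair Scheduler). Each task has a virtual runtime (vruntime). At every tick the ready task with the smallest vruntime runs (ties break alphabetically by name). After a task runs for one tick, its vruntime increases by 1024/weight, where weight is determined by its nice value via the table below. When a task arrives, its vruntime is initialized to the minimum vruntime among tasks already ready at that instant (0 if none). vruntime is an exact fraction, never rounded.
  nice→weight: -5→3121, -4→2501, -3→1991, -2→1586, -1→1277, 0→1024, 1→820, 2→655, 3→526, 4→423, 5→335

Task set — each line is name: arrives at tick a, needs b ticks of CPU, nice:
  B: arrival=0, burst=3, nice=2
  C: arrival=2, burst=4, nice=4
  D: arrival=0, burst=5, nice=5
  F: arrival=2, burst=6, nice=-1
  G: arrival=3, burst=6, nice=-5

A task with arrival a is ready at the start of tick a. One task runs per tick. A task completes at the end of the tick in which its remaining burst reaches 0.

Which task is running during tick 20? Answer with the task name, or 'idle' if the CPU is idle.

running at tick 20 = C

t=0: vr[B=0 D=0] → run B
t=1: vr[B=1024/655 D=0] → run D
t=2: vr[B=1024/655 C=1024/655 D=1024/335 F=1024/655] → run B
t=3: vr[B=2048/655 C=1024/655 D=1024/335 F=1024/655 G=1024/655] → run C
t=4: vr[B=2048/655 C=1103872/277065 D=1024/335 F=1024/655 G=1024/655] → run F
t=5: vr[B=2048/655 C=1103872/277065 D=1024/335 F=1978368/836435 G=1024/655] → run G
t=6: vr[B=2048/655 C=1103872/277065 D=1024/335 F=1978368/836435 G=3866624/2044255] → run G
t=7: vr[B=2048/655 C=1103872/277065 D=1024/335 F=1978368/836435 G=4537344/2044255] → run G
t=8: vr[B=2048/655 C=1103872/277065 D=1024/335 F=1978368/836435 G=5208064/2044255] → run F
t=9: vr[B=2048/655 C=1103872/277065 D=1024/335 F=2649088/836435 G=5208064/2044255] → run G
t=10: vr[B=2048/655 C=1103872/277065 D=1024/335 F=2649088/836435 G=5878784/2044255] → run G
t=11: vr[B=2048/655 C=1103872/277065 D=1024/335 F=2649088/836435 G=6549504/2044255] → run D
t=12: vr[B=2048/655 C=1103872/277065 D=2048/335 F=2649088/836435 G=6549504/2044255] → run B
t=13: vr[C=1103872/277065 D=2048/335 F=2649088/836435 G=6549504/2044255] → run F
t=14: vr[C=1103872/277065 D=2048/335 F=3319808/836435 G=6549504/2044255] → run G
t=15: vr[C=1103872/277065 D=2048/335 F=3319808/836435] → run F
t=16: vr[C=1103872/277065 D=2048/335 F=3990528/836435] → run C
t=17: vr[C=1774592/277065 D=2048/335 F=3990528/836435] → run F
t=18: vr[C=1774592/277065 D=2048/335 F=4661248/836435] → run F
t=19: vr[C=1774592/277065 D=2048/335] → run D
t=20: vr[C=1774592/277065 D=3072/335] → run C
t=21: vr[C=815104/92355 D=3072/335] → run C
t=22: vr[D=3072/335] → run D
t=23: vr[D=4096/335] → run D
t=24: (idle)
t=25: (idle)
t=26: (idle)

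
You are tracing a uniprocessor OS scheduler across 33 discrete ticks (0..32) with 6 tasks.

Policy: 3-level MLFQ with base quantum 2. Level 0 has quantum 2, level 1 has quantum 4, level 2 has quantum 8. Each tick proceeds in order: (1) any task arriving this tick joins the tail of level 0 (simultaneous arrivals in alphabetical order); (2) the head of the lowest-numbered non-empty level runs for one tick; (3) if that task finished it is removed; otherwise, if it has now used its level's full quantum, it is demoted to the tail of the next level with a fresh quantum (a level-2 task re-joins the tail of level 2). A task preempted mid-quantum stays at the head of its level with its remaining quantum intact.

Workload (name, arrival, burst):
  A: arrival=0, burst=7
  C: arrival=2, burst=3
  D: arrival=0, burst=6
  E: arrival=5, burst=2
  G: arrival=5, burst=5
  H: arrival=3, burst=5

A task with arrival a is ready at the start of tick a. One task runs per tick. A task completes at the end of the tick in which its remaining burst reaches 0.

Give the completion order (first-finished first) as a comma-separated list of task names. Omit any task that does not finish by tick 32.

completion order = E, D, C, H, G, A

t=0: L0/L1/L2 = AD/-/- → run A
t=1: L0/L1/L2 = AD/-/- → run A
t=2: L0/L1/L2 = DC/A/- → run D
t=3: L0/L1/L2 = DCH/A/- → run D
t=4: L0/L1/L2 = CH/AD/- → run C
t=5: L0/L1/L2 = CHEG/AD/- → run C
t=6: L0/L1/L2 = HEG/ADC/- → run H
t=7: L0/L1/L2 = HEG/ADC/- → run H
t=8: L0/L1/L2 = EG/ADCH/- → run E
t=9: L0/L1/L2 = EG/ADCH/- → run E
t=10: L0/L1/L2 = G/ADCH/- → run G
t=11: L0/L1/L2 = G/ADCH/- → run G
t=12: L0/L1/L2 = -/ADCHG/- → run A
t=13: L0/L1/L2 = -/ADCHG/- → run A
t=14: L0/L1/L2 = -/ADCHG/- → run A
t=15: L0/L1/L2 = -/ADCHG/- → run A
t=16: L0/L1/L2 = -/DCHG/A → run D
t=17: L0/L1/L2 = -/DCHG/A → run D
t=18: L0/L1/L2 = -/DCHG/A → run D
t=19: L0/L1/L2 = -/DCHG/A → run D
t=20: L0/L1/L2 = -/CHG/A → run C
t=21: L0/L1/L2 = -/HG/A → run H
t=22: L0/L1/L2 = -/HG/A → run H
t=23: L0/L1/L2 = -/HG/A → run H
t=24: L0/L1/L2 = -/G/A → run G
t=25: L0/L1/L2 = -/G/A → run G
t=26: L0/L1/L2 = -/G/A → run G
t=27: L0/L1/L2 = -/-/A → run A
t=28: (idle)
t=29: (idle)
t=30: (idle)
t=31: (idle)
t=32: (idle)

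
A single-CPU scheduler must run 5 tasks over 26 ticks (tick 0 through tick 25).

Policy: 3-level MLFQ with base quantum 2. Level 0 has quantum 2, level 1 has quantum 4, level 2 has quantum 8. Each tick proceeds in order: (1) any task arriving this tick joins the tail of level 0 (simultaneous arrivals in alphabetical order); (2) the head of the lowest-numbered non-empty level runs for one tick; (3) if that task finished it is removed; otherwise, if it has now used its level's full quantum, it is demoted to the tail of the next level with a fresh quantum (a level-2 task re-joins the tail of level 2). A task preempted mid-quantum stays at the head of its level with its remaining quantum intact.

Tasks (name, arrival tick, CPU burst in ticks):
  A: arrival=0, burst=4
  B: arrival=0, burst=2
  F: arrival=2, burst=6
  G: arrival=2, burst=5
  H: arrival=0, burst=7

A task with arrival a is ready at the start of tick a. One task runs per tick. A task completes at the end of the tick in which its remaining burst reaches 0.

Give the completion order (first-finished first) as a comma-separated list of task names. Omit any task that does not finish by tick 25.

completion order = B, A, F, G, H

t=0: L0/L1/L2 = ABH/-/- → run A
t=1: L0/L1/L2 = ABH/-/- → run A
t=2: L0/L1/L2 = BHFG/A/- → run B
t=3: L0/L1/L2 = BHFG/A/- → run B
t=4: L0/L1/L2 = HFG/A/- → run H
t=5: L0/L1/L2 = HFG/A/- → run H
t=6: L0/L1/L2 = FG/AH/- → run F
t=7: L0/L1/L2 = FG/AH/- → run F
t=8: L0/L1/L2 = G/AHF/- → run G
t=9: L0/L1/L2 = G/AHF/- → run G
t=10: L0/L1/L2 = -/AHFG/- → run A
t=11: L0/L1/L2 = -/AHFG/- → run A
t=12: L0/L1/L2 = -/HFG/- → run H
t=13: L0/L1/L2 = -/HFG/- → run H
t=14: L0/L1/L2 = -/HFG/- → run H
t=15: L0/L1/L2 = -/HFG/- → run H
t=16: L0/L1/L2 = -/FG/H → run F
t=17: L0/L1/L2 = -/FG/H → run F
t=18: L0/L1/L2 = -/FG/H → run F
t=19: L0/L1/L2 = -/FG/H → run F
t=20: L0/L1/L2 = -/G/H → run G
t=21: L0/L1/L2 = -/G/H → run G
t=22: L0/L1/L2 = -/G/H → run G
t=23: L0/L1/L2 = -/-/H → run H
t=24: (idle)
t=25: (idle)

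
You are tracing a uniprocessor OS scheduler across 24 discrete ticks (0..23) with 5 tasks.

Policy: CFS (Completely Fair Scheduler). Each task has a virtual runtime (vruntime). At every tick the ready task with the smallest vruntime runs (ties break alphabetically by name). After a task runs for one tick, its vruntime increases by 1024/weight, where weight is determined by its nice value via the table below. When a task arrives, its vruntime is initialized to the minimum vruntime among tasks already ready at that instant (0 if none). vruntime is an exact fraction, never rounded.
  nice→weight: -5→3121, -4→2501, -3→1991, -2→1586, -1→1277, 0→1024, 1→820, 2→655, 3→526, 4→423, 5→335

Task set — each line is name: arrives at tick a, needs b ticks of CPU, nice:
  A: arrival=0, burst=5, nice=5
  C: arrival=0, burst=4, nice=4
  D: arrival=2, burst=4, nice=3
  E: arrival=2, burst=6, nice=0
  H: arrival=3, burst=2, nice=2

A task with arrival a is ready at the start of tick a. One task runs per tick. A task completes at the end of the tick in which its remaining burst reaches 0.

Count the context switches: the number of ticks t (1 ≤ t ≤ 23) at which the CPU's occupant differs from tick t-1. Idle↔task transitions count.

t=0: vr[A=0 C=0] → run A
t=1: vr[A=1024/335 C=0] → run C
t=2: vr[A=1024/335 C=1024/423 D=1024/423 E=1024/423] → run C
t=3: vr[A=1024/335 C=2048/423 D=1024/423 E=1024/423 H=1024/423] → run D
t=4: vr[A=1024/335 C=2048/423 D=485888/111249 E=1024/423 H=1024/423] → run E
t=5: vr[A=1024/335 C=2048/423 D=485888/111249 E=1447/423 H=1024/423] → run H
t=6: vr[A=1024/335 C=2048/423 D=485888/111249 E=1447/423 H=1103872/277065] → run A
t=7: vr[A=2048/335 C=2048/423 D=485888/111249 E=1447/423 H=1103872/277065] → run E
t=8: vr[A=2048/335 C=2048/423 D=485888/111249 E=1870/423 H=1103872/277065] → run H
t=9: vr[A=2048/335 C=2048/423 D=485888/111249 E=1870/423] → run D
t=10: vr[A=2048/335 C=2048/423 D=702464/111249 E=1870/423] → run E
t=11: vr[A=2048/335 C=2048/423 D=702464/111249 E=2293/423] → run C
t=12: vr[A=2048/335 C=1024/141 D=702464/111249 E=2293/423] → run E
t=13: vr[A=2048/335 C=1024/141 D=702464/111249 E=2716/423] → run A
t=14: vr[A=3072/335 C=1024/141 D=702464/111249 E=2716/423] → run D
t=15: vr[A=3072/335 C=1024/141 D=919040/111249 E=2716/423] → run E
t=16: vr[A=3072/335 C=1024/141 D=919040/111249 E=3139/423] → run C
t=17: vr[A=3072/335 D=919040/111249 E=3139/423] → run E
t=18: vr[A=3072/335 D=919040/111249] → run D
t=19: vr[A=3072/335] → run A
t=20: vr[A=4096/335] → run A
t=21: (idle)
t=22: (idle)
t=23: (idle)

context switches = 19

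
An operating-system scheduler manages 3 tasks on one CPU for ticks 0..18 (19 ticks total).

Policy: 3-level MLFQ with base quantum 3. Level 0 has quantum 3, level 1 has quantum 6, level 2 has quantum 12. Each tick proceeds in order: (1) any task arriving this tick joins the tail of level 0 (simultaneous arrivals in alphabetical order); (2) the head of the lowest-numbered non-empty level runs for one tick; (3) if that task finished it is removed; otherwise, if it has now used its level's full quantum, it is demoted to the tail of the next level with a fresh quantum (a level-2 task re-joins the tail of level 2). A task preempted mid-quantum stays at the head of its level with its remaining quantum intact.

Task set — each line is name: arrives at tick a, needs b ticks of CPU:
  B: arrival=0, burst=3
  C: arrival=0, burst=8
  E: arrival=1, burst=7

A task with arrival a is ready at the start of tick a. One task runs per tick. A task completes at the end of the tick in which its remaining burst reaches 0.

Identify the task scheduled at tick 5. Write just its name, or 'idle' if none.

t=0: L0/L1/L2 = BC/-/- → run B
t=1: L0/L1/L2 = BCE/-/- → run B
t=2: L0/L1/L2 = BCE/-/- → run B
t=3: L0/L1/L2 = CE/-/- → run C
t=4: L0/L1/L2 = CE/-/- → run C
t=5: L0/L1/L2 = CE/-/- → run C
t=6: L0/L1/L2 = E/C/- → run E
t=7: L0/L1/L2 = E/C/- → run E
t=8: L0/L1/L2 = E/C/- → run E
t=9: L0/L1/L2 = -/CE/- → run C
t=10: L0/L1/L2 = -/CE/- → run C
t=11: L0/L1/L2 = -/CE/- → run C
t=12: L0/L1/L2 = -/CE/- → run C
t=13: L0/L1/L2 = -/CE/- → run C
t=14: L0/L1/L2 = -/E/- → run E
t=15: L0/L1/L2 = -/E/- → run E
t=16: L0/L1/L2 = -/E/- → run E
t=17: L0/L1/L2 = -/E/- → run E
t=18: (idle)

running at tick 5 = C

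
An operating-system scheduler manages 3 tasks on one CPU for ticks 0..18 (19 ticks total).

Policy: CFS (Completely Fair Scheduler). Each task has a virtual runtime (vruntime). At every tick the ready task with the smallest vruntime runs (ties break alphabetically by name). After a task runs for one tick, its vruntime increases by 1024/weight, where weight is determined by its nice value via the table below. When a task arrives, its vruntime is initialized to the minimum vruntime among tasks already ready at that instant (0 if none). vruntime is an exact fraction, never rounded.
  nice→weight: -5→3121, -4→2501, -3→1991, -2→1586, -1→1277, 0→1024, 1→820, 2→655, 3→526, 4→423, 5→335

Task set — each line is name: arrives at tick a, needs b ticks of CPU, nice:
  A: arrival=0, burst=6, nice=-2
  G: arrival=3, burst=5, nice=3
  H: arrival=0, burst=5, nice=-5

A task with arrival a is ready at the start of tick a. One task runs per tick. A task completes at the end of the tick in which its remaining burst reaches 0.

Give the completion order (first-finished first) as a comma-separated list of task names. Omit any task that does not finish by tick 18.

completion order = H, A, G

t=0: vr[A=0 H=0] → run A
t=1: vr[A=512/793 H=0] → run H
t=2: vr[A=512/793 H=1024/3121] → run H
t=3: vr[A=512/793 G=512/793 H=2048/3121] → run A
t=4: vr[A=1024/793 G=512/793 H=2048/3121] → run G
t=5: vr[A=1024/793 G=540672/208559 H=2048/3121] → run H
t=6: vr[A=1024/793 G=540672/208559 H=3072/3121] → run H
t=7: vr[A=1024/793 G=540672/208559 H=4096/3121] → run A
t=8: vr[A=1536/793 G=540672/208559 H=4096/3121] → run H
t=9: vr[A=1536/793 G=540672/208559] → run A
t=10: vr[A=2048/793 G=540672/208559] → run A
t=11: vr[A=2560/793 G=540672/208559] → run G
t=12: vr[A=2560/793 G=946688/208559] → run A
t=13: vr[G=946688/208559] → run G
t=14: vr[G=1352704/208559] → run G
t=15: vr[G=1758720/208559] → run G
t=16: (idle)
t=17: (idle)
t=18: (idle)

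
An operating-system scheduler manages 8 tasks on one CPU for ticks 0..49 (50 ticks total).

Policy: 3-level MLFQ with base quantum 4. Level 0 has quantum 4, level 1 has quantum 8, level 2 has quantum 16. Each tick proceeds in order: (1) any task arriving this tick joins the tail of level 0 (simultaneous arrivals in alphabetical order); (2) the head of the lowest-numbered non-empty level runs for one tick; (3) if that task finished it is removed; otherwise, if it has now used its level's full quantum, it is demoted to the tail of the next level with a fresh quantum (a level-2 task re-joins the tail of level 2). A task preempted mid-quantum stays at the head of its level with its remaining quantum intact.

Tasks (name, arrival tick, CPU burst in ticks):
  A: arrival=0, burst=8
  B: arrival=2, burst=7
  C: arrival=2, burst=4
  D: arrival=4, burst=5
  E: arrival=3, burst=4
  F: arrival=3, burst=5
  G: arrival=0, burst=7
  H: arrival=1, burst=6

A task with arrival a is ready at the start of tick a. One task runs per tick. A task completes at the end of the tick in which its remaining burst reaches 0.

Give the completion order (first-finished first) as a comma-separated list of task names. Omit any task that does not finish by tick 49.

completion order = C, E, A, G, H, B, F, D

t=0: L0/L1/L2 = AG/-/- → run A
t=1: L0/L1/L2 = AGH/-/- → run A
t=2: L0/L1/L2 = AGHBC/-/- → run A
t=3: L0/L1/L2 = AGHBCEF/-/- → run A
t=4: L0/L1/L2 = GHBCEFD/A/- → run G
t=5: L0/L1/L2 = GHBCEFD/A/- → run G
t=6: L0/L1/L2 = GHBCEFD/A/- → run G
t=7: L0/L1/L2 = GHBCEFD/A/- → run G
t=8: L0/L1/L2 = HBCEFD/AG/- → run H
t=9: L0/L1/L2 = HBCEFD/AG/- → run H
t=10: L0/L1/L2 = HBCEFD/AG/- → run H
t=11: L0/L1/L2 = HBCEFD/AG/- → run H
t=12: L0/L1/L2 = BCEFD/AGH/- → run B
t=13: L0/L1/L2 = BCEFD/AGH/- → run B
t=14: L0/L1/L2 = BCEFD/AGH/- → run B
t=15: L0/L1/L2 = BCEFD/AGH/- → run B
t=16: L0/L1/L2 = CEFD/AGHB/- → run C
t=17: L0/L1/L2 = CEFD/AGHB/- → run C
t=18: L0/L1/L2 = CEFD/AGHB/- → run C
t=19: L0/L1/L2 = CEFD/AGHB/- → run C
t=20: L0/L1/L2 = EFD/AGHB/- → run E
t=21: L0/L1/L2 = EFD/AGHB/- → run E
t=22: L0/L1/L2 = EFD/AGHB/- → run E
t=23: L0/L1/L2 = EFD/AGHB/- → run E
t=24: L0/L1/L2 = FD/AGHB/- → run F
t=25: L0/L1/L2 = FD/AGHB/- → run F
t=26: L0/L1/L2 = FD/AGHB/- → run F
t=27: L0/L1/L2 = FD/AGHB/- → run F
t=28: L0/L1/L2 = D/AGHBF/- → run D
t=29: L0/L1/L2 = D/AGHBF/- → run D
t=30: L0/L1/L2 = D/AGHBF/- → run D
t=31: L0/L1/L2 = D/AGHBF/- → run D
t=32: L0/L1/L2 = -/AGHBFD/- → run A
t=33: L0/L1/L2 = -/AGHBFD/- → run A
t=34: L0/L1/L2 = -/AGHBFD/- → run A
t=35: L0/L1/L2 = -/AGHBFD/- → run A
t=36: L0/L1/L2 = -/GHBFD/- → run G
t=37: L0/L1/L2 = -/GHBFD/- → run G
t=38: L0/L1/L2 = -/GHBFD/- → run G
t=39: L0/L1/L2 = -/HBFD/- → run H
t=40: L0/L1/L2 = -/HBFD/- → run H
t=41: L0/L1/L2 = -/BFD/- → run B
t=42: L0/L1/L2 = -/BFD/- → run B
t=43: L0/L1/L2 = -/BFD/- → run B
t=44: L0/L1/L2 = -/FD/- → run F
t=45: L0/L1/L2 = -/D/- → run D
t=46: (idle)
t=47: (idle)
t=48: (idle)
t=49: (idle)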